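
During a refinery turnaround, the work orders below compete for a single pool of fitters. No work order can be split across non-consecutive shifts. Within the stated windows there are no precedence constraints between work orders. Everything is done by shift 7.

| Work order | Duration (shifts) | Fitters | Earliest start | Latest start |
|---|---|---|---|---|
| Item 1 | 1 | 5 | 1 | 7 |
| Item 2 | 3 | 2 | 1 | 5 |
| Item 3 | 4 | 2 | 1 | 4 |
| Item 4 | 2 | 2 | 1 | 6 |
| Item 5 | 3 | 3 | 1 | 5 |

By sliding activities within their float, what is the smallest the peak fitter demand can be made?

Early-start (Item 1@1, Item 2@1, Item 3@1, Item 4@1, Item 5@1) gives peak 14: s1:14  s2:9  s3:7  s4:2  s5:0  s6:0  s7:0.
Shift Item 2→2, Item 3→2, Item 4→6, Item 5→5.
Schedule Item 1@1, Item 2@2, Item 3@2, Item 4@6, Item 5@5: s1:5  s2:4  s3:4  s4:4  s5:5  s6:5  s7:5 — peak 5.
Total fitter-shifts = 32 over 7 shifts ⇒ peak ≥ ⌈32/7⌉ = 5, so 5 is optimal.

5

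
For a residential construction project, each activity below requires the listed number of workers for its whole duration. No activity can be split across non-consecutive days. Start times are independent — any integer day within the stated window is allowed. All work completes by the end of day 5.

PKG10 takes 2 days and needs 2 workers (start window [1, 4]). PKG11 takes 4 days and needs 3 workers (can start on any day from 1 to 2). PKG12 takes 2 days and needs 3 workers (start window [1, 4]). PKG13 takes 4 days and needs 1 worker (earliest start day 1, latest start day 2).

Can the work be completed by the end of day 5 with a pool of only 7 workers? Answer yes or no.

yes

Schedule PKG10@1, PKG11@1, PKG12@3, PKG13@1: d1:6  d2:6  d3:7  d4:7  d5:0 — peak 7 ≤ 7.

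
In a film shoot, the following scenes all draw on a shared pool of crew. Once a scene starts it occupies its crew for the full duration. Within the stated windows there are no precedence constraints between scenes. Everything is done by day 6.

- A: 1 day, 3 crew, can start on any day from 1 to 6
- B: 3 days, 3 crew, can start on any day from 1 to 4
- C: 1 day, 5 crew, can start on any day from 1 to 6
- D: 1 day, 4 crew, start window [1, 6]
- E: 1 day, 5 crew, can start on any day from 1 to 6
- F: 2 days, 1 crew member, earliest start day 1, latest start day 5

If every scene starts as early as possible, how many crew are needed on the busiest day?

21

Early-start schedule: A@1, B@1, C@1, D@1, E@1, F@1.
Load per day: day 1: 21, day 2: 4, day 3: 3, day 4: 0, day 5: 0, day 6: 0.
Peak is 21.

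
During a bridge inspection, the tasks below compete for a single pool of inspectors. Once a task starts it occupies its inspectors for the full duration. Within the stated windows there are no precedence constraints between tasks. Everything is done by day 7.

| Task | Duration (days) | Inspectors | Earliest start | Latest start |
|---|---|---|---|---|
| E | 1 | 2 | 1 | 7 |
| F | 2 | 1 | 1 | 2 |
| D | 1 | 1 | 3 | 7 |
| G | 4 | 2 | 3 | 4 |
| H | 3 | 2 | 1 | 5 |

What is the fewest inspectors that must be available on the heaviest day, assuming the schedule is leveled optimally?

Early-start (E@1, F@1, D@3, G@3, H@1) gives peak 5: d1:5  d2:3  d3:5  d4:2  d5:2  d6:2  d7:0.
Shift H→4.
Schedule E@1, F@1, D@3, G@3, H@4: d1:3  d2:1  d3:3  d4:4  d5:4  d6:4  d7:0 — peak 4.

4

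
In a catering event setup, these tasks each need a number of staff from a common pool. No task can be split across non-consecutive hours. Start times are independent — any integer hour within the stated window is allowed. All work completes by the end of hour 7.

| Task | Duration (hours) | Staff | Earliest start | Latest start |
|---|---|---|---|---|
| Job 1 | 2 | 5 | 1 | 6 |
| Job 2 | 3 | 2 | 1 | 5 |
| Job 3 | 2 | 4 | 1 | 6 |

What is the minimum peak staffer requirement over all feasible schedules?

Early-start (Job 1@1, Job 2@1, Job 3@1) gives peak 11: h1:11  h2:11  h3:2  h4:0  h5:0  h6:0  h7:0.
Shift Job 2→3, Job 3→6.
Schedule Job 1@1, Job 2@3, Job 3@6: h1:5  h2:5  h3:2  h4:2  h5:2  h6:4  h7:4 — peak 5.

5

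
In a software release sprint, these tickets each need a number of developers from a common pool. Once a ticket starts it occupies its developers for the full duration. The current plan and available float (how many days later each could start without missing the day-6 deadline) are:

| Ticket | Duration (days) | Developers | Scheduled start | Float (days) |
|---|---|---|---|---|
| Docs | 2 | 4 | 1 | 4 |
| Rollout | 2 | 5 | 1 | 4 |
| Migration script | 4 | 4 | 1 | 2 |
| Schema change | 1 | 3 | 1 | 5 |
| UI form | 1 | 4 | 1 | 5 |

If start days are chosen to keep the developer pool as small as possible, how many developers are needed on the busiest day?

8

Early-start (Docs@1, Rollout@1, Migration script@1, Schema change@1, UI form@1) gives peak 20: d1:20  d2:13  d3:4  d4:4  d5:0  d6:0.
Shift Rollout→5, Schema change→3, UI form→4.
Schedule Docs@1, Rollout@5, Migration script@1, Schema change@3, UI form@4: d1:8  d2:8  d3:7  d4:8  d5:5  d6:5 — peak 8.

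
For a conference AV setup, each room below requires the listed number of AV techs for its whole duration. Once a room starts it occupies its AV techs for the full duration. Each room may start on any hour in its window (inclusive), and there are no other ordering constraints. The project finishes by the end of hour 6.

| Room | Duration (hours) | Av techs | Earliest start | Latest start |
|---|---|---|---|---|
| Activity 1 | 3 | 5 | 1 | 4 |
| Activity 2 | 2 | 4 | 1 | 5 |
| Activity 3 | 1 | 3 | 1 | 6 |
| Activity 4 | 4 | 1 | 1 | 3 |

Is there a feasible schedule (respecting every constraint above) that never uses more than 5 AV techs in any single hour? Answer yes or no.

The minimum achievable peak is 6; 5 < 6, so no feasible schedule stays within the cap.

no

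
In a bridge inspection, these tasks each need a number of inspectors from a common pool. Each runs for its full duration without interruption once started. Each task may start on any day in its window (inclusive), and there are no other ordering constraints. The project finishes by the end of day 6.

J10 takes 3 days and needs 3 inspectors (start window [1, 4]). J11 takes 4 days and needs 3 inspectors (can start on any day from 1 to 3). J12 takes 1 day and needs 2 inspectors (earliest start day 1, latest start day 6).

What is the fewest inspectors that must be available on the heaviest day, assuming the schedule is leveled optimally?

Early-start (J10@1, J11@1, J12@1) gives peak 8: d1:8  d2:6  d3:6  d4:3  d5:0  d6:0.
Shift J12→4.
Schedule J10@1, J11@1, J12@4: d1:6  d2:6  d3:6  d4:5  d5:0  d6:0 — peak 6.

6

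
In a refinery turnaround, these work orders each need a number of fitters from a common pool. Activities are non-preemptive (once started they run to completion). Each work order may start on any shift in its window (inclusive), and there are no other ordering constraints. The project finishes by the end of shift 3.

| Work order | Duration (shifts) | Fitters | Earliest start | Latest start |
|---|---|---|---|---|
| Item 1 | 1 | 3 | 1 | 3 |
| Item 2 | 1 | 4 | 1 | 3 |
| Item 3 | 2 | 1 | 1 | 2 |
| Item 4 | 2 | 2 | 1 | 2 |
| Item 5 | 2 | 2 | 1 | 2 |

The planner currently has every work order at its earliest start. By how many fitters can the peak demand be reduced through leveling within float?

Early-start peak: s1:12  s2:5  s3:0 ⇒ 12.
Leveled (Item 1@1, Item 2@3, Item 3@1, Item 4@1, Item 5@2): s1:6  s2:5  s3:6 ⇒ 6.
Reduction 12 − 6 = 6.

6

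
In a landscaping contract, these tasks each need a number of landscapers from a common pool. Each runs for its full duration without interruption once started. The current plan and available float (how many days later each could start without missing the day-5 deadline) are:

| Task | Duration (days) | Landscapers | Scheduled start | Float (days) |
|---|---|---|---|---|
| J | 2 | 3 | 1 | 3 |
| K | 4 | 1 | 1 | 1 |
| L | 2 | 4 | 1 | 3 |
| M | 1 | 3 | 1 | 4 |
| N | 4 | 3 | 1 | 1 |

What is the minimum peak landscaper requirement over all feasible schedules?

8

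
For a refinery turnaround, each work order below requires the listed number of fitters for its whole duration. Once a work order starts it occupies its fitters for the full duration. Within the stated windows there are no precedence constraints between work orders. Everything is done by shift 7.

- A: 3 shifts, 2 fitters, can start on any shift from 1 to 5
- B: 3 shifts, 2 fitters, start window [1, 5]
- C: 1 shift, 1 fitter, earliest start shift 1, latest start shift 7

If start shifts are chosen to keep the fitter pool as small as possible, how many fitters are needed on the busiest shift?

2

Early-start (A@1, B@1, C@1) gives peak 5: s1:5  s2:4  s3:4  s4:0  s5:0  s6:0  s7:0.
Shift B→4, C→7.
Schedule A@1, B@4, C@7: s1:2  s2:2  s3:2  s4:2  s5:2  s6:2  s7:1 — peak 2.
Total fitter-shifts = 13 over 7 shifts ⇒ peak ≥ ⌈13/7⌉ = 2, so 2 is optimal.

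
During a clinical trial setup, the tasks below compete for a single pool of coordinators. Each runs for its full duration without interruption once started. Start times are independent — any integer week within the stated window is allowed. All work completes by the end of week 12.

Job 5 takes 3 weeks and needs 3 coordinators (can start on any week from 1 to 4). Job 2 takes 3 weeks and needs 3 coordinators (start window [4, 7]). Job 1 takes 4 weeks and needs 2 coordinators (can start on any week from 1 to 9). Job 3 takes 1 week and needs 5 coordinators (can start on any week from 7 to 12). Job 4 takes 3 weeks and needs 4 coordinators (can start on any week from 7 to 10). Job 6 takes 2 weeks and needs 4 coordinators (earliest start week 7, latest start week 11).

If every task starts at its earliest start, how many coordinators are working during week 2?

5

At early start, week 2 has: Job 5, Job 1.
Demand: 3 + 2 = 5.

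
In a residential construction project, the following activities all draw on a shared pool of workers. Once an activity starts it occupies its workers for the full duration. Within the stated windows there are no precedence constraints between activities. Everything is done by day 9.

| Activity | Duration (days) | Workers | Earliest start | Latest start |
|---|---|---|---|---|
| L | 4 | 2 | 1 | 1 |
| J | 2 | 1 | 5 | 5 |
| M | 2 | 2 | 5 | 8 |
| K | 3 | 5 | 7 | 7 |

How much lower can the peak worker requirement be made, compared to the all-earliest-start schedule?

0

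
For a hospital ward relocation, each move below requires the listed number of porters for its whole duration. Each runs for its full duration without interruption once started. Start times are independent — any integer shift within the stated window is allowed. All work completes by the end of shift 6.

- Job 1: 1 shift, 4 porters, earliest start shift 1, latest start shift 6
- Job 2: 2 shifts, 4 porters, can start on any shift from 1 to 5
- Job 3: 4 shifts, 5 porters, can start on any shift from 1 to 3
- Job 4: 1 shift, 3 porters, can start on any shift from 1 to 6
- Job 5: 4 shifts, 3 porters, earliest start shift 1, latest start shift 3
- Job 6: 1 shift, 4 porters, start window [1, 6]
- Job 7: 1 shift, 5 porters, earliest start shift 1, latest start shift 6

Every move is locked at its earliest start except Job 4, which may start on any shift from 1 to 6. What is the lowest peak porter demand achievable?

Job 4@1: s1:28  s2:12  s3:8  s4:8  s5:0  s6:0 → peak 28
Job 4@2: s1:25  s2:15  s3:8  s4:8  s5:0  s6:0 → peak 25
Job 4@3: s1:25  s2:12  s3:11  s4:8  s5:0  s6:0 → peak 25
Job 4@4: s1:25  s2:12  s3:8  s4:11  s5:0  s6:0 → peak 25
Job 4@5: s1:25  s2:12  s3:8  s4:8  s5:3  s6:0 → peak 25
Job 4@6: s1:25  s2:12  s3:8  s4:8  s5:0  s6:3 → peak 25
Best is Job 4@2, peak 25.

25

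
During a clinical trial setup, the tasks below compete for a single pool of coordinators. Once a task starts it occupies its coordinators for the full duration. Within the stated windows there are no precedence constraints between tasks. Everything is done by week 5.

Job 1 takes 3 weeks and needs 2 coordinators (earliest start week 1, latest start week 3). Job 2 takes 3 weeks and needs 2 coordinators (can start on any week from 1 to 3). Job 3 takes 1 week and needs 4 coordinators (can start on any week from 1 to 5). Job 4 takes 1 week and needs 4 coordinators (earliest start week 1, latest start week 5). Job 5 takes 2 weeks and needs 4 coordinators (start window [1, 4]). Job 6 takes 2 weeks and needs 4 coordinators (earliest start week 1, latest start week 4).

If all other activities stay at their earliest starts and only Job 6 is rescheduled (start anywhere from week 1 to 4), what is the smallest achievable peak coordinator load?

Job 6@1: w1:20  w2:12  w3:4  w4:0  w5:0 → peak 20
Job 6@2: w1:16  w2:12  w3:8  w4:0  w5:0 → peak 16
Job 6@3: w1:16  w2:8  w3:8  w4:4  w5:0 → peak 16
Job 6@4: w1:16  w2:8  w3:4  w4:4  w5:4 → peak 16
Best is Job 6@2, peak 16.

16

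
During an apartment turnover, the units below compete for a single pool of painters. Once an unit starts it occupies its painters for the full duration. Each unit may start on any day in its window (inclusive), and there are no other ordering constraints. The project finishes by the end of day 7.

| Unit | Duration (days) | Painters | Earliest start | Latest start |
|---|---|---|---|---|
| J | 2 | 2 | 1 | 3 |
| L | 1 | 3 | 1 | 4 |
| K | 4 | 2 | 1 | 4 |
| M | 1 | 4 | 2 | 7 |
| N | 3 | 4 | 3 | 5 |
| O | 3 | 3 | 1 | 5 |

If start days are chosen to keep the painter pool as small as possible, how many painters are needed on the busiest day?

Early-start (J@1, L@1, K@1, M@2, N@3, O@1) gives peak 11: d1:10  d2:11  d3:9  d4:6  d5:4  d6:0  d7:0.
Shift L→3, K→4, M→4, N→5.
Schedule J@1, L@3, K@4, M@4, N@5, O@1: d1:5  d2:5  d3:6  d4:6  d5:6  d6:6  d7:6 — peak 6.
Total painter-days = 40 over 7 days ⇒ peak ≥ ⌈40/7⌉ = 6, so 6 is optimal.

6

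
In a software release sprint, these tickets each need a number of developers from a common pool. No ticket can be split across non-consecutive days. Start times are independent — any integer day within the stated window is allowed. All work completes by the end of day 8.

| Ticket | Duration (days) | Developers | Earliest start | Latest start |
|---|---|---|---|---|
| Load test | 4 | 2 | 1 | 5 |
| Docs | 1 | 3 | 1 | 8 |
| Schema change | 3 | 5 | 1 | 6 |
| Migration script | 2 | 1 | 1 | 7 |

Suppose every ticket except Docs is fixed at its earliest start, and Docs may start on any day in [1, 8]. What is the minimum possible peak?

8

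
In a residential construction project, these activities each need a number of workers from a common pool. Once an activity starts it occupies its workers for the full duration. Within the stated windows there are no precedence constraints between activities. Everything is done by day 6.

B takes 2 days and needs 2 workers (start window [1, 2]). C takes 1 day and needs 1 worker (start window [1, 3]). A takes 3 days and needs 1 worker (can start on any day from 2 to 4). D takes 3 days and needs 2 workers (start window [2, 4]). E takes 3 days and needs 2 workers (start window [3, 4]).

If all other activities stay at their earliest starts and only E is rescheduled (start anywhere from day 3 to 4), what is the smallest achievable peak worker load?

5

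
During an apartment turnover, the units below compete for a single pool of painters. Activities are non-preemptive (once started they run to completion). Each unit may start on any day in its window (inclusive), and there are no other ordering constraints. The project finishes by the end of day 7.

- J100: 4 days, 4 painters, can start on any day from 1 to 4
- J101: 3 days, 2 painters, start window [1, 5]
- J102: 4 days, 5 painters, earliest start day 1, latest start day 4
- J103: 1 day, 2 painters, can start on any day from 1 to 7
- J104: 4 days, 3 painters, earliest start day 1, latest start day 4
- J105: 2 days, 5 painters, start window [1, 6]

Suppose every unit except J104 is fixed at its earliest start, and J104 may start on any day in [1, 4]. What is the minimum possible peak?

18

J104@1: d1:21  d2:19  d3:14  d4:12  d5:0  d6:0  d7:0 → peak 21
J104@2: d1:18  d2:19  d3:14  d4:12  d5:3  d6:0  d7:0 → peak 19
J104@3: d1:18  d2:16  d3:14  d4:12  d5:3  d6:3  d7:0 → peak 18
J104@4: d1:18  d2:16  d3:11  d4:12  d5:3  d6:3  d7:3 → peak 18
Best is J104@3, peak 18.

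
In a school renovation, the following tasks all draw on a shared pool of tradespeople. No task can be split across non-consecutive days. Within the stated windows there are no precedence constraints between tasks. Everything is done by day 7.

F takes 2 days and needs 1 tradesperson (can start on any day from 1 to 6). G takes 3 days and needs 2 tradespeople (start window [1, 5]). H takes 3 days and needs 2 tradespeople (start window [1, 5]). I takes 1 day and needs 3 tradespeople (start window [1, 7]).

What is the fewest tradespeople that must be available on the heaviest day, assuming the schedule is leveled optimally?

Early-start (F@1, G@1, H@1, I@1) gives peak 8: d1:8  d2:5  d3:4  d4:0  d5:0  d6:0  d7:0.
Shift H→4, I→7.
Schedule F@1, G@1, H@4, I@7: d1:3  d2:3  d3:2  d4:2  d5:2  d6:2  d7:3 — peak 3.
Total tradesperson-days = 17 over 7 days ⇒ peak ≥ ⌈17/7⌉ = 3, so 3 is optimal.

3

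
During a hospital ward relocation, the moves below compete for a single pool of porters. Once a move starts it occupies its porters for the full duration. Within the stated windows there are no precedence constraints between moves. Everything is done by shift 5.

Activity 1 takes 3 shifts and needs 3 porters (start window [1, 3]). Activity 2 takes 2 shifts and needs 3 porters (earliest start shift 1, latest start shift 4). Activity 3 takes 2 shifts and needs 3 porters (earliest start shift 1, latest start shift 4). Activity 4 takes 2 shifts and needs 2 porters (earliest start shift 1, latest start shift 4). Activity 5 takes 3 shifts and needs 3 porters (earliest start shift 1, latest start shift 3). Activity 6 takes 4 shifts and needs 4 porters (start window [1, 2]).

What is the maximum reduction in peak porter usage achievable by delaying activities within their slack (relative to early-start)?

Early-start peak: s1:18  s2:18  s3:10  s4:4  s5:0 ⇒ 18.
Leveled (Activity 1@1, Activity 2@1, Activity 3@4, Activity 4@1, Activity 5@3, Activity 6@1): s1:12  s2:12  s3:10  s4:10  s5:6 ⇒ 12.
Reduction 18 − 12 = 6.

6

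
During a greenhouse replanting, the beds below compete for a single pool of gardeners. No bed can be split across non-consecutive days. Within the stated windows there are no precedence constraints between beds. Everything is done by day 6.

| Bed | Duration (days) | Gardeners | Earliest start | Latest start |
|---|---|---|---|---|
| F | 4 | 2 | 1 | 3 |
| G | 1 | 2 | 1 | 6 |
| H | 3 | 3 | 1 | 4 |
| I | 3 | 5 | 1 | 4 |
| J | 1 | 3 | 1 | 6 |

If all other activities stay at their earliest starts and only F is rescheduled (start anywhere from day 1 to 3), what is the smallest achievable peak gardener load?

F@1: d1:15  d2:10  d3:10  d4:2  d5:0  d6:0 → peak 15
F@2: d1:13  d2:10  d3:10  d4:2  d5:2  d6:0 → peak 13
F@3: d1:13  d2:8  d3:10  d4:2  d5:2  d6:2 → peak 13
Best is F@2, peak 13.

13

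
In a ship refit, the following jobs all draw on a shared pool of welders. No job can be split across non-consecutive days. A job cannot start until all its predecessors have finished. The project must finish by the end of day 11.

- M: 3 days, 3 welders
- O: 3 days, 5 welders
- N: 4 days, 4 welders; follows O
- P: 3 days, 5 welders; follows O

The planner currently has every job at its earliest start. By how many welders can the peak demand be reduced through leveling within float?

2

Early-start peak: d1:8  d2:8  d3:8  d4:9  d5:9  d6:9  d7:4  d8:0  d9:0  d10:0  d11:0 ⇒ 9.
Leveled (M@4, O@1, N@4, P@8): d1:5  d2:5  d3:5  d4:7  d5:7  d6:7  d7:4  d8:5  d9:5  d10:5  d11:0 ⇒ 7.
Reduction 9 − 7 = 2.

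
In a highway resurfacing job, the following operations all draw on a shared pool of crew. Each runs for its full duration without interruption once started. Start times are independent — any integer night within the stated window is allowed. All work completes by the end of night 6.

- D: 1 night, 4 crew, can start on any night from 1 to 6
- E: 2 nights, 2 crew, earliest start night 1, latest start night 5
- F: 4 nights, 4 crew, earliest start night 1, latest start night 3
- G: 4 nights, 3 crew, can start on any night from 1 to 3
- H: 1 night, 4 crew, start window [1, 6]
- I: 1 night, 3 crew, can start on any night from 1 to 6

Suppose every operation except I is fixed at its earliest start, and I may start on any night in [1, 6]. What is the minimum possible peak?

17

I@1: n1:20  n2:9  n3:7  n4:7  n5:0  n6:0 → peak 20
I@2: n1:17  n2:12  n3:7  n4:7  n5:0  n6:0 → peak 17
I@3: n1:17  n2:9  n3:10  n4:7  n5:0  n6:0 → peak 17
I@4: n1:17  n2:9  n3:7  n4:10  n5:0  n6:0 → peak 17
I@5: n1:17  n2:9  n3:7  n4:7  n5:3  n6:0 → peak 17
I@6: n1:17  n2:9  n3:7  n4:7  n5:0  n6:3 → peak 17
Best is I@2, peak 17.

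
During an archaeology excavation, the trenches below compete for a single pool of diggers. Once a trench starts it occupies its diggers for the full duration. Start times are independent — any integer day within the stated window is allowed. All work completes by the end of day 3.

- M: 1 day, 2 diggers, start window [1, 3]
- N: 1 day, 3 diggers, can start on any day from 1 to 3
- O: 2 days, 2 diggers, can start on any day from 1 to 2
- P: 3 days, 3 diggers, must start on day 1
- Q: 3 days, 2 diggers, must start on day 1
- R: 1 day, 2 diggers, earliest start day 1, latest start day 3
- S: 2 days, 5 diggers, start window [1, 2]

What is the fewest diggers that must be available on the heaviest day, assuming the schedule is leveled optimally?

12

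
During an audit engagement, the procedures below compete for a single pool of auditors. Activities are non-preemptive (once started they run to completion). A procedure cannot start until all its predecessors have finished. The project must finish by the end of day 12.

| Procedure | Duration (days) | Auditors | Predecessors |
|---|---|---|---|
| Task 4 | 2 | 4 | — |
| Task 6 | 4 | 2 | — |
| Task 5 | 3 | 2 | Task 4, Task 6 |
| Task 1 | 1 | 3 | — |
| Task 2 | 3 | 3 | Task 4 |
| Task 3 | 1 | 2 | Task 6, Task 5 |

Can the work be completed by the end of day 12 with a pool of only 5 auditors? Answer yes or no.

yes

Schedule Task 4@1, Task 6@3, Task 5@7, Task 1@3, Task 2@4, Task 3@10: d1:4  d2:4  d3:5  d4:5  d5:5  d6:5  d7:2  d8:2  d9:2  d10:2  d11:0  d12:0 — peak 5 ≤ 5.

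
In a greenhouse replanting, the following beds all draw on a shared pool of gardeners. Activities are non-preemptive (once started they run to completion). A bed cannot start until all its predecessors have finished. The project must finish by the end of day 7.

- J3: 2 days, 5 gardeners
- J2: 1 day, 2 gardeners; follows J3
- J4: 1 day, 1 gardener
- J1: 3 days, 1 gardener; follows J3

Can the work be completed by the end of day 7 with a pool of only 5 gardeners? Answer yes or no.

yes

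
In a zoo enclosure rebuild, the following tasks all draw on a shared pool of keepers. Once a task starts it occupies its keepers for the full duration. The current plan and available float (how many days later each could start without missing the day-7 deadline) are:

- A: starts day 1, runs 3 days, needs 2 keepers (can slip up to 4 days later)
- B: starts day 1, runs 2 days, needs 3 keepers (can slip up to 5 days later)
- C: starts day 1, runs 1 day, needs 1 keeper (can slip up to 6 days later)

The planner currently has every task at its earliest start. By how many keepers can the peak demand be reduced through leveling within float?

Early-start peak: d1:6  d2:5  d3:2  d4:0  d5:0  d6:0  d7:0 ⇒ 6.
Leveled (A@1, B@4, C@1): d1:3  d2:2  d3:2  d4:3  d5:3  d6:0  d7:0 ⇒ 3.
Reduction 6 − 3 = 3.

3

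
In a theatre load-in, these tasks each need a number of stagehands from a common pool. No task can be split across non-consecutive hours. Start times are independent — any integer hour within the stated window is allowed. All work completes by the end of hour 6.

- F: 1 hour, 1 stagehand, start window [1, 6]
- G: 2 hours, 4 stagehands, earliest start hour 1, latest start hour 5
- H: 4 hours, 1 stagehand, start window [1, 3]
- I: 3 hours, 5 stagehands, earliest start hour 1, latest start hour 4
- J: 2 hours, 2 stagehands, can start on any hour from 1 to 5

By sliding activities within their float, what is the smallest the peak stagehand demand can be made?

6

Early-start (F@1, G@1, H@1, I@1, J@1) gives peak 13: h1:13  h2:12  h3:6  h4:1  h5:0  h6:0.
Shift H→3, I→4, J→2.
Schedule F@1, G@1, H@3, I@4, J@2: h1:5  h2:6  h3:3  h4:6  h5:6  h6:6 — peak 6.
Total stagehand-hours = 32 over 6 hours ⇒ peak ≥ ⌈32/6⌉ = 6, so 6 is optimal.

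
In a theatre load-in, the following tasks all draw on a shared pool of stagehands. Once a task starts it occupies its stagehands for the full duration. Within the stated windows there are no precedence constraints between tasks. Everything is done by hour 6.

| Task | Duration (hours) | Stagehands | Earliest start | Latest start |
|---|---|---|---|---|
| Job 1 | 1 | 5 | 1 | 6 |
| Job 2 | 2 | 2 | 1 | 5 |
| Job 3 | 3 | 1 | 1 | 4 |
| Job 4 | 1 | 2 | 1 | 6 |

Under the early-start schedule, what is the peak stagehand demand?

10

Early-start schedule: Job 1@1, Job 2@1, Job 3@1, Job 4@1.
Load per hour: hour 1: 10, hour 2: 3, hour 3: 1, hour 4: 0, hour 5: 0, hour 6: 0.
Peak is 10.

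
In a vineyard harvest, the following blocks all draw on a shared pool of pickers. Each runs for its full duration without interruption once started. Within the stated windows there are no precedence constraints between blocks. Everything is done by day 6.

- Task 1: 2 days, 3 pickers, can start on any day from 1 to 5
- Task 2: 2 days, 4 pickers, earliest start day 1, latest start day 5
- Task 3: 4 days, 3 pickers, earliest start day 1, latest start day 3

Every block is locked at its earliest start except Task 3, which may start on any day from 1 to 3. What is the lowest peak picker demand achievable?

Task 3@1: d1:10  d2:10  d3:3  d4:3  d5:0  d6:0 → peak 10
Task 3@2: d1:7  d2:10  d3:3  d4:3  d5:3  d6:0 → peak 10
Task 3@3: d1:7  d2:7  d3:3  d4:3  d5:3  d6:3 → peak 7
Best is Task 3@3, peak 7.

7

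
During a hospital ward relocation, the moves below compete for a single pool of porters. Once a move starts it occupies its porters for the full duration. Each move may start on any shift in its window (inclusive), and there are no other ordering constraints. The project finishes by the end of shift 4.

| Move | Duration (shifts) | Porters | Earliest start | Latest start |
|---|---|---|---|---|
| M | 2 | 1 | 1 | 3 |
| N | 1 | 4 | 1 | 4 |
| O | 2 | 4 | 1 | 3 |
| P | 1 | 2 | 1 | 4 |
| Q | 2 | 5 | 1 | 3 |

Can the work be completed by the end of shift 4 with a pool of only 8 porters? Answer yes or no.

yes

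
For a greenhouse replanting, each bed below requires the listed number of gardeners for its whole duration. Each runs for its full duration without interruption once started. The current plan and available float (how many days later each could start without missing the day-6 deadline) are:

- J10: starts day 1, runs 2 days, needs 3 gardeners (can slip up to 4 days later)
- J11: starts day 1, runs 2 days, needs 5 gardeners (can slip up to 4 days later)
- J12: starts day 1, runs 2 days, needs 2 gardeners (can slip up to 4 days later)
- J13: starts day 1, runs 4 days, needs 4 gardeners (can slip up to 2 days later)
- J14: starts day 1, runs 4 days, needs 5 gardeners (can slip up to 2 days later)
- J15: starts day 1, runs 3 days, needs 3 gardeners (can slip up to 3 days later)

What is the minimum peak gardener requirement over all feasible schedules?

12

Early-start (J10@1, J11@1, J12@1, J13@1, J14@1, J15@1) gives peak 22: d1:22  d2:22  d3:12  d4:9  d5:0  d6:0.
Shift J13→3, J14→3, J15→3.
Schedule J10@1, J11@1, J12@1, J13@3, J14@3, J15@3: d1:10  d2:10  d3:12  d4:12  d5:12  d6:9 — peak 12.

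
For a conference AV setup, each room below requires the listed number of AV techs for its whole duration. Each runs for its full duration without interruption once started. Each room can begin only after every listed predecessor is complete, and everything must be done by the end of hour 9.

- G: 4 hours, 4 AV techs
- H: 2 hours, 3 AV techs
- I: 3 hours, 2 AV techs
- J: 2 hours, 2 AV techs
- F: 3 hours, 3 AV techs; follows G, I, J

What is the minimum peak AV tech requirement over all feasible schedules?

6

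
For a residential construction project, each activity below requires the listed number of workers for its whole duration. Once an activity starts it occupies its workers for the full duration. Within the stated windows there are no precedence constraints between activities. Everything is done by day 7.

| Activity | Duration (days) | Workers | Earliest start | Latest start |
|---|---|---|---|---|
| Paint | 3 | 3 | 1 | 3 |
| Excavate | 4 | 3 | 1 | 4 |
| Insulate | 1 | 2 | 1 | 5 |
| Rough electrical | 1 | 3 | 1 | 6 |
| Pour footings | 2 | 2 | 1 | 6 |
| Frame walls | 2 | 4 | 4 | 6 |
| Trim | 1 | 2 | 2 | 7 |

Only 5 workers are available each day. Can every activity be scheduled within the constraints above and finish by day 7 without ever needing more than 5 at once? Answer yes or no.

no

Total worker-days = 40; over 7 days the average is 40/7 > 5, so some day must exceed 5.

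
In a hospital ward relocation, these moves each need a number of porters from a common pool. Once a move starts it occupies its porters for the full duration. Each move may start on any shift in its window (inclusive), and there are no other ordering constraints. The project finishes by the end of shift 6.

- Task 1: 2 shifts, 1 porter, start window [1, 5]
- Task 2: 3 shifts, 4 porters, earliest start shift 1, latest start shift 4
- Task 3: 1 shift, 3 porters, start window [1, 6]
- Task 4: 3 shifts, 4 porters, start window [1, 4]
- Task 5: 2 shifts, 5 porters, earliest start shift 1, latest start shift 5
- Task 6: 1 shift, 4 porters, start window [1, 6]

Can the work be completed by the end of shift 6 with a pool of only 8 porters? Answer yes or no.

Schedule Task 1@1, Task 2@3, Task 3@3, Task 4@4, Task 5@1, Task 6@6: s1:6  s2:6  s3:7  s4:8  s5:8  s6:8 — peak 8 ≤ 8.

yes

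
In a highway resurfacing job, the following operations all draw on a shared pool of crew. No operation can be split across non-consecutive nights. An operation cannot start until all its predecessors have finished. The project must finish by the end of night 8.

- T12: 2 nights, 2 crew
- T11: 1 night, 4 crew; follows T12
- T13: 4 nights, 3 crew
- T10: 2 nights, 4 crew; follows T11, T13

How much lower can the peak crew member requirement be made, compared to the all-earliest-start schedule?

2

Early-start peak: n1:5  n2:5  n3:7  n4:3  n5:4  n6:4  n7:0  n8:0 ⇒ 7.
Leveled (T12@1, T11@5, T13@1, T10@6): n1:5  n2:5  n3:3  n4:3  n5:4  n6:4  n7:4  n8:0 ⇒ 5.
Reduction 7 − 5 = 2.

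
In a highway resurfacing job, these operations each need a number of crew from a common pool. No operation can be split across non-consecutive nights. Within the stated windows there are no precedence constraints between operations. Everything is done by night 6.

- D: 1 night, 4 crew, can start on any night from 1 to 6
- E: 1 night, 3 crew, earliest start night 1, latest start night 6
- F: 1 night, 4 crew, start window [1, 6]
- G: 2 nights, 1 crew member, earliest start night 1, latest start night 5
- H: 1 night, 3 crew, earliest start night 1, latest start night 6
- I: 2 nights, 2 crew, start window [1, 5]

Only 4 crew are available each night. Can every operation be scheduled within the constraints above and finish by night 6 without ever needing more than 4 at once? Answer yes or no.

Schedule D@1, E@2, F@3, G@4, H@4, I@5: n1:4  n2:3  n3:4  n4:4  n5:3  n6:2 — peak 4 ≤ 4.

yes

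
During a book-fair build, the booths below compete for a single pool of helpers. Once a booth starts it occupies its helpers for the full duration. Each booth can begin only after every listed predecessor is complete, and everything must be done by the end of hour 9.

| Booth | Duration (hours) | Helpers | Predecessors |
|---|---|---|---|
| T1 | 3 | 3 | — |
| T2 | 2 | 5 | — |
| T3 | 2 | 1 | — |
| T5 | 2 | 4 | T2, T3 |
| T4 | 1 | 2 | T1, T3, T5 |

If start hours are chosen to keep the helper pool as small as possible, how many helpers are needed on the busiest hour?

Early-start (T1@1, T2@1, T3@1, T5@3, T4@5) gives peak 9: h1:9  h2:9  h3:7  h4:4  h5:2  h6:0  h7:0  h8:0  h9:0.
Shift T2→4, T5→6, T4→8.
Schedule T1@1, T2@4, T3@1, T5@6, T4@8: h1:4  h2:4  h3:3  h4:5  h5:5  h6:4  h7:4  h8:2  h9:0 — peak 5.

5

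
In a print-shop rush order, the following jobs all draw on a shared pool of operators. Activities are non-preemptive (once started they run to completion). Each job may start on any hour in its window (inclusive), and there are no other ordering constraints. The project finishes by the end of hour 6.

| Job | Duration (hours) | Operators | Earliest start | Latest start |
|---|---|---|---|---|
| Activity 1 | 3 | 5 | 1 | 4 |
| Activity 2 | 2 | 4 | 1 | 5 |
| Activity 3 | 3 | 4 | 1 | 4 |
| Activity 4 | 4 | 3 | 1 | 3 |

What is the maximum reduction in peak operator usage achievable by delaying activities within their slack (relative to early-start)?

Early-start peak: h1:16  h2:16  h3:12  h4:3  h5:0  h6:0 ⇒ 16.
Leveled (Activity 1@1, Activity 2@5, Activity 3@4, Activity 4@1): h1:8  h2:8  h3:8  h4:7  h5:8  h6:8 ⇒ 8.
Reduction 16 − 8 = 8.

8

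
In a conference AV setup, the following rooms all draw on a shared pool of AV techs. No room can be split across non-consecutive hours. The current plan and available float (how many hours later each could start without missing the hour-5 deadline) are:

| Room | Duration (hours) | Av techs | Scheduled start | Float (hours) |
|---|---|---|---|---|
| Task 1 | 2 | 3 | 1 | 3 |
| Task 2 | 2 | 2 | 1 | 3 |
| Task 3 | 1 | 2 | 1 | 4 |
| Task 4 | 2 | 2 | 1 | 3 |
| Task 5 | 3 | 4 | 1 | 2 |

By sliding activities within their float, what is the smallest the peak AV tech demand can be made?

6

Early-start (Task 1@1, Task 2@1, Task 3@1, Task 4@1, Task 5@1) gives peak 13: h1:13  h2:11  h3:4  h4:0  h5:0.
Shift Task 3→3, Task 4→4, Task 5→3.
Schedule Task 1@1, Task 2@1, Task 3@3, Task 4@4, Task 5@3: h1:5  h2:5  h3:6  h4:6  h5:6 — peak 6.
Total AV tech-hours = 28 over 5 hours ⇒ peak ≥ ⌈28/5⌉ = 6, so 6 is optimal.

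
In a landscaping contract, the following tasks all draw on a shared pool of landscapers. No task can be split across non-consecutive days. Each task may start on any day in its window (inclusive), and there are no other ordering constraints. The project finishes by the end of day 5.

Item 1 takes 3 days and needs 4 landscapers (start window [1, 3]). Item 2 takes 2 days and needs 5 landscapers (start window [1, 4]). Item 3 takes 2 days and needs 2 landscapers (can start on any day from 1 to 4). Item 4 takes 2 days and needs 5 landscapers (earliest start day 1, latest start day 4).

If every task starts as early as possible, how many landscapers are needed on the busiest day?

16

Early-start schedule: Item 1@1, Item 2@1, Item 3@1, Item 4@1.
Load per day: day 1: 16, day 2: 16, day 3: 4, day 4: 0, day 5: 0.
Peak is 16.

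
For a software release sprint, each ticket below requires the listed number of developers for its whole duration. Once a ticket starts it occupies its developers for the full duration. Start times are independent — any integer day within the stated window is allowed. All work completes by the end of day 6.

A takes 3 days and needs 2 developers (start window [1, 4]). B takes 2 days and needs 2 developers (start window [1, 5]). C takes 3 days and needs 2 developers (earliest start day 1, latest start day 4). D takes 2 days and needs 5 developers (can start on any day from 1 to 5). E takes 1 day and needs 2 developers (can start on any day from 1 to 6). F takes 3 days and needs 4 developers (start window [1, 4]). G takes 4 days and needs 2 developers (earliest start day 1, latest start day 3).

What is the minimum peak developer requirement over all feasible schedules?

Early-start (A@1, B@1, C@1, D@1, E@1, F@1, G@1) gives peak 19: d1:19  d2:17  d3:10  d4:2  d5:0  d6:0.
Shift D→5, E→3, F→4.
Schedule A@1, B@1, C@1, D@5, E@3, F@4, G@1: d1:8  d2:8  d3:8  d4:6  d5:9  d6:9 — peak 9.

9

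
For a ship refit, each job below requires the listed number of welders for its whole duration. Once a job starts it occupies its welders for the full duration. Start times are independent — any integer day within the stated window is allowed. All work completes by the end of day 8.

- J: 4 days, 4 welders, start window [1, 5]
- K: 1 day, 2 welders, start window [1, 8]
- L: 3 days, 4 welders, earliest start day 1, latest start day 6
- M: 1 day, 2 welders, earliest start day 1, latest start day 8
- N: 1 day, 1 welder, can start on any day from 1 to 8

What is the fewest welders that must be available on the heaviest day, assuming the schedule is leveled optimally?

5

Early-start (J@1, K@1, L@1, M@1, N@1) gives peak 13: d1:13  d2:8  d3:8  d4:4  d5:0  d6:0  d7:0  d8:0.
Shift K→5, L→6, M→5.
Schedule J@1, K@5, L@6, M@5, N@1: d1:5  d2:4  d3:4  d4:4  d5:4  d6:4  d7:4  d8:4 — peak 5.
Total welder-days = 33 over 8 days ⇒ peak ≥ ⌈33/8⌉ = 5, so 5 is optimal.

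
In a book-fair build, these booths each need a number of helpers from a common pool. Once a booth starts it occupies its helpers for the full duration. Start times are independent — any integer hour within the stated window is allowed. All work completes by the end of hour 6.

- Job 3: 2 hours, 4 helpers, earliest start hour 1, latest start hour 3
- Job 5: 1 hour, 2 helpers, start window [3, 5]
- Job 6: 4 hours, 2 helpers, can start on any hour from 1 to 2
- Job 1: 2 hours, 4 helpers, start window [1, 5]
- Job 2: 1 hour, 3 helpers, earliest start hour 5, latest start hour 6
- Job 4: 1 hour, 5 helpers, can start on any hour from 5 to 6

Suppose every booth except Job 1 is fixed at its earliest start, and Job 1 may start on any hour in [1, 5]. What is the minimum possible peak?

Job 1@1: h1:10  h2:10  h3:4  h4:2  h5:8  h6:0 → peak 10
Job 1@2: h1:6  h2:10  h3:8  h4:2  h5:8  h6:0 → peak 10
Job 1@3: h1:6  h2:6  h3:8  h4:6  h5:8  h6:0 → peak 8
Job 1@4: h1:6  h2:6  h3:4  h4:6  h5:12  h6:0 → peak 12
Job 1@5: h1:6  h2:6  h3:4  h4:2  h5:12  h6:4 → peak 12
Best is Job 1@3, peak 8.

8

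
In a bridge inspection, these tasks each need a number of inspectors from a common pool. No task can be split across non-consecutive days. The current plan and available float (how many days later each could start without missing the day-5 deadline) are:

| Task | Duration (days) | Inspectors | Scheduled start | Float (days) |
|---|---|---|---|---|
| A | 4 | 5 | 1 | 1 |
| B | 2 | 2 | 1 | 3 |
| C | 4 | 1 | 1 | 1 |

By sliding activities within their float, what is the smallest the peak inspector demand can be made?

Schedule A@1, B@1, C@1: d1:8  d2:8  d3:6  d4:6  d5:0 — peak 8.
No arrangement of the 16 feasible schedules does better.

8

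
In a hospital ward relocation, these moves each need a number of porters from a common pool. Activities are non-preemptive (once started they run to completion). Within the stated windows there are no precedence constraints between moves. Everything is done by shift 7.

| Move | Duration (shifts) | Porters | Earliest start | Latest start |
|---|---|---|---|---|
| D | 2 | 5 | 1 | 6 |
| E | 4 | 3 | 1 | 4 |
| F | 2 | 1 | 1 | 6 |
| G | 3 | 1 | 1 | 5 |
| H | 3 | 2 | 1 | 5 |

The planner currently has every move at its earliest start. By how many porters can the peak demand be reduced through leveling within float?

6

Early-start peak: s1:12  s2:12  s3:6  s4:3  s5:0  s6:0  s7:0 ⇒ 12.
Leveled (D@1, E@3, F@1, G@3, H@3): s1:6  s2:6  s3:6  s4:6  s5:6  s6:3  s7:0 ⇒ 6.
Reduction 12 − 6 = 6.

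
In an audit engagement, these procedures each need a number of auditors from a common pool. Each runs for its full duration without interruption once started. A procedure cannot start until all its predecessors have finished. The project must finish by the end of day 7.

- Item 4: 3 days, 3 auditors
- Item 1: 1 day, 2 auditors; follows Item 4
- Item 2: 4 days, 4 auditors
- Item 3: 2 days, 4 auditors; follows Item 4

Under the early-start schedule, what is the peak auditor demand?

10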